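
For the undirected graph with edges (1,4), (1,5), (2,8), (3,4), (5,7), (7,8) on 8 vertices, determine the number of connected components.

Step 1: Build adjacency list from edges:
  1: 4, 5
  2: 8
  3: 4
  4: 1, 3
  5: 1, 7
  6: (none)
  7: 5, 8
  8: 2, 7

Step 2: Run BFS/DFS from vertex 1:
  Visited: {1, 4, 5, 3, 7, 8, 2}
  Reached 7 of 8 vertices

Step 3: Only 7 of 8 vertices reached. Graph is disconnected.
Connected components: {1, 2, 3, 4, 5, 7, 8}, {6}
Number of connected components: 2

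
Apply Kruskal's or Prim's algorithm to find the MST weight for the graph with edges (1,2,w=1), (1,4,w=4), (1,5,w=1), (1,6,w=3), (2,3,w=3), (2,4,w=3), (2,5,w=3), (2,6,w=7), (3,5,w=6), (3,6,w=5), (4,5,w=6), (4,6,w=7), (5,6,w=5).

Apply Kruskal's algorithm (sort edges by weight, add if no cycle):

Sorted edges by weight:
  (1,5) w=1
  (1,2) w=1
  (1,6) w=3
  (2,3) w=3
  (2,4) w=3
  (2,5) w=3
  (1,4) w=4
  (3,6) w=5
  (5,6) w=5
  (3,5) w=6
  (4,5) w=6
  (2,6) w=7
  (4,6) w=7

Add edge (1,5) w=1 -- no cycle. Running total: 1
Add edge (1,2) w=1 -- no cycle. Running total: 2
Add edge (1,6) w=3 -- no cycle. Running total: 5
Add edge (2,3) w=3 -- no cycle. Running total: 8
Add edge (2,4) w=3 -- no cycle. Running total: 11

MST edges: (1,5,w=1), (1,2,w=1), (1,6,w=3), (2,3,w=3), (2,4,w=3)
Total MST weight: 1 + 1 + 3 + 3 + 3 = 11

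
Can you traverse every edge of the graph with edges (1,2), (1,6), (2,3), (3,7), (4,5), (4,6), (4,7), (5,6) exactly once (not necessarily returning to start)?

Step 1: Find the degree of each vertex:
  deg(1) = 2
  deg(2) = 2
  deg(3) = 2
  deg(4) = 3
  deg(5) = 2
  deg(6) = 3
  deg(7) = 2

Step 2: Count vertices with odd degree:
  Odd-degree vertices: 4, 6 (2 total)

Step 3: Apply Euler's theorem:
  - Eulerian circuit exists iff graph is connected and all vertices have even degree
  - Eulerian path exists iff graph is connected and has 0 or 2 odd-degree vertices

Graph is connected with exactly 2 odd-degree vertices (4, 6).
Eulerian path exists (starting and ending at the odd-degree vertices), but no Eulerian circuit.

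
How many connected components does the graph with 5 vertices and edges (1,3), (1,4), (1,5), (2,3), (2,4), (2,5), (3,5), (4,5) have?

Step 1: Build adjacency list from edges:
  1: 3, 4, 5
  2: 3, 4, 5
  3: 1, 2, 5
  4: 1, 2, 5
  5: 1, 2, 3, 4

Step 2: Run BFS/DFS from vertex 1:
  Visited: {1, 3, 4, 5, 2}
  Reached 5 of 5 vertices

Step 3: All 5 vertices reached from vertex 1, so the graph is connected.
Number of connected components: 1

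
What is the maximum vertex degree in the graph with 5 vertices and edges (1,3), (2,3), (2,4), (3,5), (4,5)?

Step 1: Count edges incident to each vertex:
  deg(1) = 1 (neighbors: 3)
  deg(2) = 2 (neighbors: 3, 4)
  deg(3) = 3 (neighbors: 1, 2, 5)
  deg(4) = 2 (neighbors: 2, 5)
  deg(5) = 2 (neighbors: 3, 4)

Step 2: Find maximum:
  max(1, 2, 3, 2, 2) = 3 (vertex 3)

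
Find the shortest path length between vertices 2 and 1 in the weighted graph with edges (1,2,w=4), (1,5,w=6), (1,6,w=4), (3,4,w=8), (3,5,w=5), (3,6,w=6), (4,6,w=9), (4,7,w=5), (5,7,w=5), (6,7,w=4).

Step 1: Build adjacency list with weights:
  1: 2(w=4), 5(w=6), 6(w=4)
  2: 1(w=4)
  3: 4(w=8), 5(w=5), 6(w=6)
  4: 3(w=8), 6(w=9), 7(w=5)
  5: 1(w=6), 3(w=5), 7(w=5)
  6: 1(w=4), 3(w=6), 4(w=9), 7(w=4)
  7: 4(w=5), 5(w=5), 6(w=4)

Step 2: Apply Dijkstra's algorithm from vertex 2:
  Visit vertex 2 (distance=0)
    Update dist[1] = 4
  Visit vertex 1 (distance=4)
    Update dist[5] = 10
    Update dist[6] = 8

Step 3: Shortest path: 2 -> 1
Total weight: 4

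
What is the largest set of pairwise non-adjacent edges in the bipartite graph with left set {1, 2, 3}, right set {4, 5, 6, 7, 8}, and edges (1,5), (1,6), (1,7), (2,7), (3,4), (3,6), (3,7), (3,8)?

Step 1: List the neighbors of each left vertex:
  1: 5, 6, 7
  2: 7
  3: 4, 6, 7, 8

Step 2: Greedily match left vertices, then look for augmenting paths:
  Match 1 -- 5
  Match 2 -- 7
  Match 3 -- 4
  No augmenting path remains.

Step 3: Verify this is maximum:
  Matching size 3 = min(|L|, |R|) = min(3, 5), which is an upper bound, so this matching is maximum.

Maximum matching: {(1,5), (2,7), (3,4)}
Size: 3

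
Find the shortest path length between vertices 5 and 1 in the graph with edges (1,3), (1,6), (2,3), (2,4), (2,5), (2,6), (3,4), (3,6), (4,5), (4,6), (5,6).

Step 1: Build adjacency list:
  1: 3, 6
  2: 3, 4, 5, 6
  3: 1, 2, 4, 6
  4: 2, 3, 5, 6
  5: 2, 4, 6
  6: 1, 2, 3, 4, 5

Step 2: BFS from vertex 5 to find shortest path to 1:
  vertex 2 reached at distance 1
  vertex 4 reached at distance 1
  vertex 6 reached at distance 1
  vertex 3 reached at distance 2
  vertex 1 reached at distance 2

Step 3: Shortest path: 5 -> 6 -> 1
Path length: 2 edges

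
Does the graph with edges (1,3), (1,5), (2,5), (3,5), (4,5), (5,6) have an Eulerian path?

Step 1: Find the degree of each vertex:
  deg(1) = 2
  deg(2) = 1
  deg(3) = 2
  deg(4) = 1
  deg(5) = 5
  deg(6) = 1

Step 2: Count vertices with odd degree:
  Odd-degree vertices: 2, 4, 5, 6 (4 total)

Step 3: Apply Euler's theorem:
  - Eulerian circuit exists iff graph is connected and all vertices have even degree
  - Eulerian path exists iff graph is connected and has 0 or 2 odd-degree vertices

Graph has 4 odd-degree vertices (need 0 or 2).
Neither Eulerian path nor Eulerian circuit exists.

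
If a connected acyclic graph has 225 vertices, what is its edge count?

A tree on n vertices always has exactly n - 1 edges.
For n = 225: edges = 225 - 1 = 224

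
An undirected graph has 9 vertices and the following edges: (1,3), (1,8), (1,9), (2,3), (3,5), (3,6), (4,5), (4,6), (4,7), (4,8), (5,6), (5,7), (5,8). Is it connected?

Step 1: Build adjacency list from edges:
  1: 3, 8, 9
  2: 3
  3: 1, 2, 5, 6
  4: 5, 6, 7, 8
  5: 3, 4, 6, 7, 8
  6: 3, 4, 5
  7: 4, 5
  8: 1, 4, 5
  9: 1

Step 2: Run BFS/DFS from vertex 1:
  Visited: {1, 3, 8, 9, 2, 5, 6, 4, 7}
  Reached 9 of 9 vertices

Step 3: All 9 vertices reached from vertex 1, so the graph is connected.
Answer: Yes, the graph is connected.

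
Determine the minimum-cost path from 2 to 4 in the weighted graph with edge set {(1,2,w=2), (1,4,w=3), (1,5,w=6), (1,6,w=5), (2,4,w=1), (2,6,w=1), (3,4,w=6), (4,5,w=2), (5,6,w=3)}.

Step 1: Build adjacency list with weights:
  1: 2(w=2), 4(w=3), 5(w=6), 6(w=5)
  2: 1(w=2), 4(w=1), 6(w=1)
  3: 4(w=6)
  4: 1(w=3), 2(w=1), 3(w=6), 5(w=2)
  5: 1(w=6), 4(w=2), 6(w=3)
  6: 1(w=5), 2(w=1), 5(w=3)

Step 2: Apply Dijkstra's algorithm from vertex 2:
  Visit vertex 2 (distance=0)
    Update dist[1] = 2
    Update dist[4] = 1
    Update dist[6] = 1
  Visit vertex 4 (distance=1)
    Update dist[3] = 7
    Update dist[5] = 3

Step 3: Shortest path: 2 -> 4
Total weight: 1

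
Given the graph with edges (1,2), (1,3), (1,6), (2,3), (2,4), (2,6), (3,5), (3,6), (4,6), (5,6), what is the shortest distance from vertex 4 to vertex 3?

Step 1: Build adjacency list:
  1: 2, 3, 6
  2: 1, 3, 4, 6
  3: 1, 2, 5, 6
  4: 2, 6
  5: 3, 6
  6: 1, 2, 3, 4, 5

Step 2: BFS from vertex 4 to find shortest path to 3:
  vertex 2 reached at distance 1
  vertex 6 reached at distance 1
  vertex 1 reached at distance 2
  vertex 3 reached at distance 2

Step 3: Shortest path: 4 -> 2 -> 3
Path length: 2 edges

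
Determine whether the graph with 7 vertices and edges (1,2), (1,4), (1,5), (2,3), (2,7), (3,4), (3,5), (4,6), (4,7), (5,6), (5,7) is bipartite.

Step 1: Attempt 2-coloring using BFS:
  Start at vertex 1, assign color 0
  Color vertex 2 with color 1 (neighbor of 1)
  Color vertex 4 with color 1 (neighbor of 1)
  Color vertex 5 with color 1 (neighbor of 1)
  Color vertex 3 with color 0 (neighbor of 2)
  Color vertex 7 with color 0 (neighbor of 2)
  Color vertex 6 with color 0 (neighbor of 4)

Step 2: 2-coloring succeeded. No conflicts found.
  Set A (color 0): {1, 3, 6, 7}
  Set B (color 1): {2, 4, 5}

The graph is bipartite with partition {1, 3, 6, 7}, {2, 4, 5}.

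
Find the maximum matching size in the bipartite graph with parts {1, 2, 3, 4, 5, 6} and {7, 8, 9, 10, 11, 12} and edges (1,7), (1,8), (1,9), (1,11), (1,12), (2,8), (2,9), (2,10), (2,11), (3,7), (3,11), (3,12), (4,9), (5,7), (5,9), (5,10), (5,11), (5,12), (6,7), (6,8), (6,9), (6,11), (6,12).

Step 1: List the neighbors of each left vertex:
  1: 7, 8, 9, 11, 12
  2: 8, 9, 10, 11
  3: 7, 11, 12
  4: 9
  5: 7, 9, 10, 11, 12
  6: 7, 8, 9, 11, 12

Step 2: Greedily match left vertices, then look for augmenting paths:
  Match 1 -- 7
  Match 2 -- 8
  Match 3 -- 11
  Match 4 -- 9
  Match 5 -- 10
  Match 6 -- 12
  No augmenting path remains.

Step 3: Verify this is maximum:
  Matching size 6 = min(|L|, |R|) = min(6, 6), which is an upper bound, so this matching is maximum.

Maximum matching: {(1,7), (2,8), (3,11), (4,9), (5,10), (6,12)}
Size: 6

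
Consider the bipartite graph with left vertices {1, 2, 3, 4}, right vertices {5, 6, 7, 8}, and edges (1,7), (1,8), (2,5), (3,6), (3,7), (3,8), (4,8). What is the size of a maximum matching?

Step 1: List the neighbors of each left vertex:
  1: 7, 8
  2: 5
  3: 6, 7, 8
  4: 8

Step 2: Greedily match left vertices, then look for augmenting paths:
  Match 1 -- 7
  Match 2 -- 5
  Match 3 -- 6
  Match 4 -- 8
  No augmenting path remains.

Step 3: Verify this is maximum:
  Matching size 4 = min(|L|, |R|) = min(4, 4), which is an upper bound, so this matching is maximum.

Maximum matching: {(1,7), (2,5), (3,6), (4,8)}
Size: 4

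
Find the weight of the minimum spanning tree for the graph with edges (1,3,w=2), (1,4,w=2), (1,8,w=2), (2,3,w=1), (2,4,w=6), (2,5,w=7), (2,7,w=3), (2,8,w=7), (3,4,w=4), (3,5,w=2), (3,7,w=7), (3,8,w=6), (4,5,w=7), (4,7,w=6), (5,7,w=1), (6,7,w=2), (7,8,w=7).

Apply Kruskal's algorithm (sort edges by weight, add if no cycle):

Sorted edges by weight:
  (2,3) w=1
  (5,7) w=1
  (1,3) w=2
  (1,4) w=2
  (1,8) w=2
  (3,5) w=2
  (6,7) w=2
  (2,7) w=3
  (3,4) w=4
  (2,4) w=6
  (3,8) w=6
  (4,7) w=6
  (2,5) w=7
  (2,8) w=7
  (3,7) w=7
  (4,5) w=7
  (7,8) w=7

Add edge (2,3) w=1 -- no cycle. Running total: 1
Add edge (5,7) w=1 -- no cycle. Running total: 2
Add edge (1,3) w=2 -- no cycle. Running total: 4
Add edge (1,4) w=2 -- no cycle. Running total: 6
Add edge (1,8) w=2 -- no cycle. Running total: 8
Add edge (3,5) w=2 -- no cycle. Running total: 10
Add edge (6,7) w=2 -- no cycle. Running total: 12

MST edges: (2,3,w=1), (5,7,w=1), (1,3,w=2), (1,4,w=2), (1,8,w=2), (3,5,w=2), (6,7,w=2)
Total MST weight: 1 + 1 + 2 + 2 + 2 + 2 + 2 = 12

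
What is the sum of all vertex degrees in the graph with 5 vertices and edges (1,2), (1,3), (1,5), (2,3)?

Step 1: Count edges incident to each vertex:
  deg(1) = 3 (neighbors: 2, 3, 5)
  deg(2) = 2 (neighbors: 1, 3)
  deg(3) = 2 (neighbors: 1, 2)
  deg(4) = 0 (neighbors: none)
  deg(5) = 1 (neighbors: 1)

Step 2: Sum all degrees:
  3 + 2 + 2 + 0 + 1 = 8

Verification: sum of degrees = 2 * |E| = 2 * 4 = 8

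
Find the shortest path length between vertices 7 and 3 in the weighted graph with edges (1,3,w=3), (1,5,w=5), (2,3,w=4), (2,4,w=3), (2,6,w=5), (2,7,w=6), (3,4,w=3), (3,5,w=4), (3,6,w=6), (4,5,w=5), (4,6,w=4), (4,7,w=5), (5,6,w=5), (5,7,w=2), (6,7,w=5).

Step 1: Build adjacency list with weights:
  1: 3(w=3), 5(w=5)
  2: 3(w=4), 4(w=3), 6(w=5), 7(w=6)
  3: 1(w=3), 2(w=4), 4(w=3), 5(w=4), 6(w=6)
  4: 2(w=3), 3(w=3), 5(w=5), 6(w=4), 7(w=5)
  5: 1(w=5), 3(w=4), 4(w=5), 6(w=5), 7(w=2)
  6: 2(w=5), 3(w=6), 4(w=4), 5(w=5), 7(w=5)
  7: 2(w=6), 4(w=5), 5(w=2), 6(w=5)

Step 2: Apply Dijkstra's algorithm from vertex 7:
  Visit vertex 7 (distance=0)
    Update dist[2] = 6
    Update dist[4] = 5
    Update dist[5] = 2
    Update dist[6] = 5
  Visit vertex 5 (distance=2)
    Update dist[1] = 7
    Update dist[3] = 6
  Visit vertex 4 (distance=5)
  Visit vertex 6 (distance=5)
  Visit vertex 2 (distance=6)
  Visit vertex 3 (distance=6)

Step 3: Shortest path: 7 -> 5 -> 3
Total weight: 2 + 4 = 6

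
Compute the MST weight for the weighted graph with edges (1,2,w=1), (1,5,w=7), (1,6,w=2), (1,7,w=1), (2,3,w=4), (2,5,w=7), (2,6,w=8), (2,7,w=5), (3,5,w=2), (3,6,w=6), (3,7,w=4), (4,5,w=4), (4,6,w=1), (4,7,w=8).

Apply Kruskal's algorithm (sort edges by weight, add if no cycle):

Sorted edges by weight:
  (1,2) w=1
  (1,7) w=1
  (4,6) w=1
  (1,6) w=2
  (3,5) w=2
  (2,3) w=4
  (3,7) w=4
  (4,5) w=4
  (2,7) w=5
  (3,6) w=6
  (1,5) w=7
  (2,5) w=7
  (2,6) w=8
  (4,7) w=8

Add edge (1,2) w=1 -- no cycle. Running total: 1
Add edge (1,7) w=1 -- no cycle. Running total: 2
Add edge (4,6) w=1 -- no cycle. Running total: 3
Add edge (1,6) w=2 -- no cycle. Running total: 5
Add edge (3,5) w=2 -- no cycle. Running total: 7
Add edge (2,3) w=4 -- no cycle. Running total: 11

MST edges: (1,2,w=1), (1,7,w=1), (4,6,w=1), (1,6,w=2), (3,5,w=2), (2,3,w=4)
Total MST weight: 1 + 1 + 1 + 2 + 2 + 4 = 11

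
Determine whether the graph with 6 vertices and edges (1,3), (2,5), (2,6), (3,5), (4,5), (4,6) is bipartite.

Step 1: Attempt 2-coloring using BFS:
  Start at vertex 1, assign color 0
  Color vertex 3 with color 1 (neighbor of 1)
  Color vertex 5 with color 0 (neighbor of 3)
  Color vertex 2 with color 1 (neighbor of 5)
  Color vertex 4 with color 1 (neighbor of 5)
  Color vertex 6 with color 0 (neighbor of 2)

Step 2: 2-coloring succeeded. No conflicts found.
  Set A (color 0): {1, 5, 6}
  Set B (color 1): {2, 3, 4}

The graph is bipartite with partition {1, 5, 6}, {2, 3, 4}.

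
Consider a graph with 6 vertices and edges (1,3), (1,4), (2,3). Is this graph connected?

Step 1: Build adjacency list from edges:
  1: 3, 4
  2: 3
  3: 1, 2
  4: 1
  5: (none)
  6: (none)

Step 2: Run BFS/DFS from vertex 1:
  Visited: {1, 3, 4, 2}
  Reached 4 of 6 vertices

Step 3: Only 4 of 6 vertices reached. Graph is disconnected.
Connected components: {1, 2, 3, 4}, {5}, {6}
Answer: No, the graph is not connected (3 components).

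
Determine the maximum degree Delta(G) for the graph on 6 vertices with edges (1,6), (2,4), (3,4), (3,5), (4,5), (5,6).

Step 1: Count edges incident to each vertex:
  deg(1) = 1 (neighbors: 6)
  deg(2) = 1 (neighbors: 4)
  deg(3) = 2 (neighbors: 4, 5)
  deg(4) = 3 (neighbors: 2, 3, 5)
  deg(5) = 3 (neighbors: 3, 4, 6)
  deg(6) = 2 (neighbors: 1, 5)

Step 2: Find maximum:
  max(1, 1, 2, 3, 3, 2) = 3 (vertex 4)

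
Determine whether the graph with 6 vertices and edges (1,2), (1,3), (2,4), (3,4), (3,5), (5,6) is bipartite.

Step 1: Attempt 2-coloring using BFS:
  Start at vertex 1, assign color 0
  Color vertex 2 with color 1 (neighbor of 1)
  Color vertex 3 with color 1 (neighbor of 1)
  Color vertex 4 with color 0 (neighbor of 2)
  Color vertex 5 with color 0 (neighbor of 3)
  Color vertex 6 with color 1 (neighbor of 5)

Step 2: 2-coloring succeeded. No conflicts found.
  Set A (color 0): {1, 4, 5}
  Set B (color 1): {2, 3, 6}

The graph is bipartite with partition {1, 4, 5}, {2, 3, 6}.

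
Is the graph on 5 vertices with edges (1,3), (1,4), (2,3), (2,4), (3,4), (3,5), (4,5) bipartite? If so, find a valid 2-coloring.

Step 1: Attempt 2-coloring using BFS:
  Start at vertex 1, assign color 0
  Color vertex 3 with color 1 (neighbor of 1)
  Color vertex 4 with color 1 (neighbor of 1)
  Color vertex 2 with color 0 (neighbor of 3)

Step 2: Conflict found! Vertices 3 and 4 are adjacent but have the same color.
This means the graph contains an odd cycle.

The graph is NOT bipartite.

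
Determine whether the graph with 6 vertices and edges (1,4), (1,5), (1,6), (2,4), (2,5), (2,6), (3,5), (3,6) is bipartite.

Step 1: Attempt 2-coloring using BFS:
  Start at vertex 1, assign color 0
  Color vertex 4 with color 1 (neighbor of 1)
  Color vertex 5 with color 1 (neighbor of 1)
  Color vertex 6 with color 1 (neighbor of 1)
  Color vertex 2 with color 0 (neighbor of 4)
  Color vertex 3 with color 0 (neighbor of 5)

Step 2: 2-coloring succeeded. No conflicts found.
  Set A (color 0): {1, 2, 3}
  Set B (color 1): {4, 5, 6}

The graph is bipartite with partition {1, 2, 3}, {4, 5, 6}.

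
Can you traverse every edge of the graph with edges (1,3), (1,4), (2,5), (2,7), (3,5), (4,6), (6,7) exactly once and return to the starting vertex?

Step 1: Find the degree of each vertex:
  deg(1) = 2
  deg(2) = 2
  deg(3) = 2
  deg(4) = 2
  deg(5) = 2
  deg(6) = 2
  deg(7) = 2

Step 2: Count vertices with odd degree:
  All vertices have even degree (0 odd-degree vertices)

Step 3: Apply Euler's theorem:
  - Eulerian circuit exists iff graph is connected and all vertices have even degree
  - Eulerian path exists iff graph is connected and has 0 or 2 odd-degree vertices

Graph is connected with 0 odd-degree vertices.
Both Eulerian circuit and Eulerian path exist.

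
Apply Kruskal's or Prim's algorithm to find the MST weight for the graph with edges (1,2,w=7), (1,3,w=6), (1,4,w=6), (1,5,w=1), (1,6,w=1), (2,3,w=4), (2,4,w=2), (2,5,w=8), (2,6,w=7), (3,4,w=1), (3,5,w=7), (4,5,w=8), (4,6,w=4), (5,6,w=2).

Apply Kruskal's algorithm (sort edges by weight, add if no cycle):

Sorted edges by weight:
  (1,5) w=1
  (1,6) w=1
  (3,4) w=1
  (2,4) w=2
  (5,6) w=2
  (2,3) w=4
  (4,6) w=4
  (1,3) w=6
  (1,4) w=6
  (1,2) w=7
  (2,6) w=7
  (3,5) w=7
  (2,5) w=8
  (4,5) w=8

Add edge (1,5) w=1 -- no cycle. Running total: 1
Add edge (1,6) w=1 -- no cycle. Running total: 2
Add edge (3,4) w=1 -- no cycle. Running total: 3
Add edge (2,4) w=2 -- no cycle. Running total: 5
Skip edge (5,6) w=2 -- would create cycle
Skip edge (2,3) w=4 -- would create cycle
Add edge (4,6) w=4 -- no cycle. Running total: 9

MST edges: (1,5,w=1), (1,6,w=1), (3,4,w=1), (2,4,w=2), (4,6,w=4)
Total MST weight: 1 + 1 + 1 + 2 + 4 = 9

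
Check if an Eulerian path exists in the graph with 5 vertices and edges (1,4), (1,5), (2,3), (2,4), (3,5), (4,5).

Step 1: Find the degree of each vertex:
  deg(1) = 2
  deg(2) = 2
  deg(3) = 2
  deg(4) = 3
  deg(5) = 3

Step 2: Count vertices with odd degree:
  Odd-degree vertices: 4, 5 (2 total)

Step 3: Apply Euler's theorem:
  - Eulerian circuit exists iff graph is connected and all vertices have even degree
  - Eulerian path exists iff graph is connected and has 0 or 2 odd-degree vertices

Graph is connected with exactly 2 odd-degree vertices (4, 5).
Eulerian path exists (starting and ending at the odd-degree vertices), but no Eulerian circuit.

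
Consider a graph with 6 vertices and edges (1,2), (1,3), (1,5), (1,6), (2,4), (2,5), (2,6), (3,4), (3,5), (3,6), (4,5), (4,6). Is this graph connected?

Step 1: Build adjacency list from edges:
  1: 2, 3, 5, 6
  2: 1, 4, 5, 6
  3: 1, 4, 5, 6
  4: 2, 3, 5, 6
  5: 1, 2, 3, 4
  6: 1, 2, 3, 4

Step 2: Run BFS/DFS from vertex 1:
  Visited: {1, 2, 3, 5, 6, 4}
  Reached 6 of 6 vertices

Step 3: All 6 vertices reached from vertex 1, so the graph is connected.
Answer: Yes, the graph is connected.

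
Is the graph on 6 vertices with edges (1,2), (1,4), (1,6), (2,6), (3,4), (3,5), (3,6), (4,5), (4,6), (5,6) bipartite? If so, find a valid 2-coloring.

Step 1: Attempt 2-coloring using BFS:
  Start at vertex 1, assign color 0
  Color vertex 2 with color 1 (neighbor of 1)
  Color vertex 4 with color 1 (neighbor of 1)
  Color vertex 6 with color 1 (neighbor of 1)

Step 2: Conflict found! Vertices 2 and 6 are adjacent but have the same color.
This means the graph contains an odd cycle.

The graph is NOT bipartite.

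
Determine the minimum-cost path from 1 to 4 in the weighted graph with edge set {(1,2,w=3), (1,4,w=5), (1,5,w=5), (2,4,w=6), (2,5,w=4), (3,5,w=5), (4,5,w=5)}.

Step 1: Build adjacency list with weights:
  1: 2(w=3), 4(w=5), 5(w=5)
  2: 1(w=3), 4(w=6), 5(w=4)
  3: 5(w=5)
  4: 1(w=5), 2(w=6), 5(w=5)
  5: 1(w=5), 2(w=4), 3(w=5), 4(w=5)

Step 2: Apply Dijkstra's algorithm from vertex 1:
  Visit vertex 1 (distance=0)
    Update dist[2] = 3
    Update dist[4] = 5
    Update dist[5] = 5
  Visit vertex 2 (distance=3)
  Visit vertex 4 (distance=5)

Step 3: Shortest path: 1 -> 4
Total weight: 5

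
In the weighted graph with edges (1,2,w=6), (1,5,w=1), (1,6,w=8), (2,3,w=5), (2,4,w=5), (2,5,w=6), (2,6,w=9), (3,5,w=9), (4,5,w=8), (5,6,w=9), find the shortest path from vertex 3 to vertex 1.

Step 1: Build adjacency list with weights:
  1: 2(w=6), 5(w=1), 6(w=8)
  2: 1(w=6), 3(w=5), 4(w=5), 5(w=6), 6(w=9)
  3: 2(w=5), 5(w=9)
  4: 2(w=5), 5(w=8)
  5: 1(w=1), 2(w=6), 3(w=9), 4(w=8), 6(w=9)
  6: 1(w=8), 2(w=9), 5(w=9)

Step 2: Apply Dijkstra's algorithm from vertex 3:
  Visit vertex 3 (distance=0)
    Update dist[2] = 5
    Update dist[5] = 9
  Visit vertex 2 (distance=5)
    Update dist[1] = 11
    Update dist[4] = 10
    Update dist[6] = 14
  Visit vertex 5 (distance=9)
    Update dist[1] = 10
  Visit vertex 1 (distance=10)

Step 3: Shortest path: 3 -> 5 -> 1
Total weight: 9 + 1 = 10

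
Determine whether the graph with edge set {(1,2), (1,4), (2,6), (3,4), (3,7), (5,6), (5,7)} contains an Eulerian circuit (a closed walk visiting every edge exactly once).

Step 1: Find the degree of each vertex:
  deg(1) = 2
  deg(2) = 2
  deg(3) = 2
  deg(4) = 2
  deg(5) = 2
  deg(6) = 2
  deg(7) = 2

Step 2: Count vertices with odd degree:
  All vertices have even degree (0 odd-degree vertices)

Step 3: Apply Euler's theorem:
  - Eulerian circuit exists iff graph is connected and all vertices have even degree
  - Eulerian path exists iff graph is connected and has 0 or 2 odd-degree vertices

Graph is connected with 0 odd-degree vertices.
Both Eulerian circuit and Eulerian path exist.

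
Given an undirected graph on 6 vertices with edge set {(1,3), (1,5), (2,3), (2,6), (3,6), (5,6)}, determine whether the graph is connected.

Step 1: Build adjacency list from edges:
  1: 3, 5
  2: 3, 6
  3: 1, 2, 6
  4: (none)
  5: 1, 6
  6: 2, 3, 5

Step 2: Run BFS/DFS from vertex 1:
  Visited: {1, 3, 5, 2, 6}
  Reached 5 of 6 vertices

Step 3: Only 5 of 6 vertices reached. Graph is disconnected.
Connected components: {1, 2, 3, 5, 6}, {4}
Answer: No, the graph is not connected (2 components).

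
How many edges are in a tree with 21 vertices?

A tree on n vertices always has exactly n - 1 edges.
For n = 21: edges = 21 - 1 = 20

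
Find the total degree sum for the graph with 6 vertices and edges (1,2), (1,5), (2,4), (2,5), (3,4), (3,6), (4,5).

Step 1: Count edges incident to each vertex:
  deg(1) = 2 (neighbors: 2, 5)
  deg(2) = 3 (neighbors: 1, 4, 5)
  deg(3) = 2 (neighbors: 4, 6)
  deg(4) = 3 (neighbors: 2, 3, 5)
  deg(5) = 3 (neighbors: 1, 2, 4)
  deg(6) = 1 (neighbors: 3)

Step 2: Sum all degrees:
  2 + 3 + 2 + 3 + 3 + 1 = 14

Verification: sum of degrees = 2 * |E| = 2 * 7 = 14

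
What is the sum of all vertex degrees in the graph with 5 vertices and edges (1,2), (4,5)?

Step 1: Count edges incident to each vertex:
  deg(1) = 1 (neighbors: 2)
  deg(2) = 1 (neighbors: 1)
  deg(3) = 0 (neighbors: none)
  deg(4) = 1 (neighbors: 5)
  deg(5) = 1 (neighbors: 4)

Step 2: Sum all degrees:
  1 + 1 + 0 + 1 + 1 = 4

Verification: sum of degrees = 2 * |E| = 2 * 2 = 4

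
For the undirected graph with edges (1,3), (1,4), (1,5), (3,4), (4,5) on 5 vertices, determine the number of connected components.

Step 1: Build adjacency list from edges:
  1: 3, 4, 5
  2: (none)
  3: 1, 4
  4: 1, 3, 5
  5: 1, 4

Step 2: Run BFS/DFS from vertex 1:
  Visited: {1, 3, 4, 5}
  Reached 4 of 5 vertices

Step 3: Only 4 of 5 vertices reached. Graph is disconnected.
Connected components: {1, 3, 4, 5}, {2}
Number of connected components: 2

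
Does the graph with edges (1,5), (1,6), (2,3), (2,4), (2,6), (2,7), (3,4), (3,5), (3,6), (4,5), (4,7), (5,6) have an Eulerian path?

Step 1: Find the degree of each vertex:
  deg(1) = 2
  deg(2) = 4
  deg(3) = 4
  deg(4) = 4
  deg(5) = 4
  deg(6) = 4
  deg(7) = 2

Step 2: Count vertices with odd degree:
  All vertices have even degree (0 odd-degree vertices)

Step 3: Apply Euler's theorem:
  - Eulerian circuit exists iff graph is connected and all vertices have even degree
  - Eulerian path exists iff graph is connected and has 0 or 2 odd-degree vertices

Graph is connected with 0 odd-degree vertices.
Both Eulerian circuit and Eulerian path exist.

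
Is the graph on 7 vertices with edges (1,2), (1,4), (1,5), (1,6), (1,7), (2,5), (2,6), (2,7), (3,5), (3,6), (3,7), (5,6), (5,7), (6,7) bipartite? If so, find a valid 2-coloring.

Step 1: Attempt 2-coloring using BFS:
  Start at vertex 1, assign color 0
  Color vertex 2 with color 1 (neighbor of 1)
  Color vertex 4 with color 1 (neighbor of 1)
  Color vertex 5 with color 1 (neighbor of 1)
  Color vertex 6 with color 1 (neighbor of 1)
  Color vertex 7 with color 1 (neighbor of 1)

Step 2: Conflict found! Vertices 2 and 5 are adjacent but have the same color.
This means the graph contains an odd cycle.

The graph is NOT bipartite.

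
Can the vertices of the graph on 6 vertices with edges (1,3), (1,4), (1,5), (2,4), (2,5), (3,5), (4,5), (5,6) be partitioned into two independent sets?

Step 1: Attempt 2-coloring using BFS:
  Start at vertex 1, assign color 0
  Color vertex 3 with color 1 (neighbor of 1)
  Color vertex 4 with color 1 (neighbor of 1)
  Color vertex 5 with color 1 (neighbor of 1)

Step 2: Conflict found! Vertices 3 and 5 are adjacent but have the same color.
This means the graph contains an odd cycle.

The graph is NOT bipartite.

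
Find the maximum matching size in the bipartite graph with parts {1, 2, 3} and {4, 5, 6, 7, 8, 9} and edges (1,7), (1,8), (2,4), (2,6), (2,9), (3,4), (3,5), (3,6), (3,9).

Step 1: List the neighbors of each left vertex:
  1: 7, 8
  2: 4, 6, 9
  3: 4, 5, 6, 9

Step 2: Greedily match left vertices, then look for augmenting paths:
  Match 1 -- 7
  Match 2 -- 4
  Match 3 -- 5
  No augmenting path remains.

Step 3: Verify this is maximum:
  Matching size 3 = min(|L|, |R|) = min(3, 6), which is an upper bound, so this matching is maximum.

Maximum matching: {(1,7), (2,4), (3,5)}
Size: 3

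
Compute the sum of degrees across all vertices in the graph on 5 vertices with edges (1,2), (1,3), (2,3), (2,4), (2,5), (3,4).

Step 1: Count edges incident to each vertex:
  deg(1) = 2 (neighbors: 2, 3)
  deg(2) = 4 (neighbors: 1, 3, 4, 5)
  deg(3) = 3 (neighbors: 1, 2, 4)
  deg(4) = 2 (neighbors: 2, 3)
  deg(5) = 1 (neighbors: 2)

Step 2: Sum all degrees:
  2 + 4 + 3 + 2 + 1 = 12

Verification: sum of degrees = 2 * |E| = 2 * 6 = 12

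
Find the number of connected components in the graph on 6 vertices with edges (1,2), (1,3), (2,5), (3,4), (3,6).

Step 1: Build adjacency list from edges:
  1: 2, 3
  2: 1, 5
  3: 1, 4, 6
  4: 3
  5: 2
  6: 3

Step 2: Run BFS/DFS from vertex 1:
  Visited: {1, 2, 3, 5, 4, 6}
  Reached 6 of 6 vertices

Step 3: All 6 vertices reached from vertex 1, so the graph is connected.
Number of connected components: 1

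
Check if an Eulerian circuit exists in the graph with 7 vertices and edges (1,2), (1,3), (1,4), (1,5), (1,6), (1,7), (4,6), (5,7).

Step 1: Find the degree of each vertex:
  deg(1) = 6
  deg(2) = 1
  deg(3) = 1
  deg(4) = 2
  deg(5) = 2
  deg(6) = 2
  deg(7) = 2

Step 2: Count vertices with odd degree:
  Odd-degree vertices: 2, 3 (2 total)

Step 3: Apply Euler's theorem:
  - Eulerian circuit exists iff graph is connected and all vertices have even degree
  - Eulerian path exists iff graph is connected and has 0 or 2 odd-degree vertices

Graph is connected with exactly 2 odd-degree vertices (2, 3).
Eulerian path exists (starting and ending at the odd-degree vertices), but no Eulerian circuit.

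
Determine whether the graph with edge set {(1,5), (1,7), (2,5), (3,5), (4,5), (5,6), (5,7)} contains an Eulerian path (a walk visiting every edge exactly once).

Step 1: Find the degree of each vertex:
  deg(1) = 2
  deg(2) = 1
  deg(3) = 1
  deg(4) = 1
  deg(5) = 6
  deg(6) = 1
  deg(7) = 2

Step 2: Count vertices with odd degree:
  Odd-degree vertices: 2, 3, 4, 6 (4 total)

Step 3: Apply Euler's theorem:
  - Eulerian circuit exists iff graph is connected and all vertices have even degree
  - Eulerian path exists iff graph is connected and has 0 or 2 odd-degree vertices

Graph has 4 odd-degree vertices (need 0 or 2).
Neither Eulerian path nor Eulerian circuit exists.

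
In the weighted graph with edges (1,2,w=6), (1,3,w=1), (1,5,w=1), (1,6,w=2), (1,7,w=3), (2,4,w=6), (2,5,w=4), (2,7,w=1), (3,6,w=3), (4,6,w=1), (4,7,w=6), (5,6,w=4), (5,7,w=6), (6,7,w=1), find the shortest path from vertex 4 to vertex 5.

Step 1: Build adjacency list with weights:
  1: 2(w=6), 3(w=1), 5(w=1), 6(w=2), 7(w=3)
  2: 1(w=6), 4(w=6), 5(w=4), 7(w=1)
  3: 1(w=1), 6(w=3)
  4: 2(w=6), 6(w=1), 7(w=6)
  5: 1(w=1), 2(w=4), 6(w=4), 7(w=6)
  6: 1(w=2), 3(w=3), 4(w=1), 5(w=4), 7(w=1)
  7: 1(w=3), 2(w=1), 4(w=6), 5(w=6), 6(w=1)

Step 2: Apply Dijkstra's algorithm from vertex 4:
  Visit vertex 4 (distance=0)
    Update dist[2] = 6
    Update dist[6] = 1
    Update dist[7] = 6
  Visit vertex 6 (distance=1)
    Update dist[1] = 3
    Update dist[3] = 4
    Update dist[5] = 5
    Update dist[7] = 2
  Visit vertex 7 (distance=2)
    Update dist[2] = 3
  Visit vertex 1 (distance=3)
    Update dist[5] = 4
  Visit vertex 2 (distance=3)
  Visit vertex 3 (distance=4)
  Visit vertex 5 (distance=4)

Step 3: Shortest path: 4 -> 6 -> 1 -> 5
Total weight: 1 + 2 + 1 = 4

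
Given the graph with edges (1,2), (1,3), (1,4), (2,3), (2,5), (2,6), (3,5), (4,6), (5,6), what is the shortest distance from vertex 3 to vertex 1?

Step 1: Build adjacency list:
  1: 2, 3, 4
  2: 1, 3, 5, 6
  3: 1, 2, 5
  4: 1, 6
  5: 2, 3, 6
  6: 2, 4, 5

Step 2: BFS from vertex 3 to find shortest path to 1:
  vertex 1 reached at distance 1

Step 3: Shortest path: 3 -> 1
Path length: 1 edge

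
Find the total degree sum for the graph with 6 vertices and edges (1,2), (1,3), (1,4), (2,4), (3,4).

Step 1: Count edges incident to each vertex:
  deg(1) = 3 (neighbors: 2, 3, 4)
  deg(2) = 2 (neighbors: 1, 4)
  deg(3) = 2 (neighbors: 1, 4)
  deg(4) = 3 (neighbors: 1, 2, 3)
  deg(5) = 0 (neighbors: none)
  deg(6) = 0 (neighbors: none)

Step 2: Sum all degrees:
  3 + 2 + 2 + 3 + 0 + 0 = 10

Verification: sum of degrees = 2 * |E| = 2 * 5 = 10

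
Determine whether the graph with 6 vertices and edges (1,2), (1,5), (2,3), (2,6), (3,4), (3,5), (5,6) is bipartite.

Step 1: Attempt 2-coloring using BFS:
  Start at vertex 1, assign color 0
  Color vertex 2 with color 1 (neighbor of 1)
  Color vertex 5 with color 1 (neighbor of 1)
  Color vertex 3 with color 0 (neighbor of 2)
  Color vertex 6 with color 0 (neighbor of 2)
  Color vertex 4 with color 1 (neighbor of 3)

Step 2: 2-coloring succeeded. No conflicts found.
  Set A (color 0): {1, 3, 6}
  Set B (color 1): {2, 4, 5}

The graph is bipartite with partition {1, 3, 6}, {2, 4, 5}.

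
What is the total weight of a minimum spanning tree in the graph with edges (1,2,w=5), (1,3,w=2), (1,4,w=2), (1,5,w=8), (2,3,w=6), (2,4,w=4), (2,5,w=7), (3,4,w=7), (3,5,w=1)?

Apply Kruskal's algorithm (sort edges by weight, add if no cycle):

Sorted edges by weight:
  (3,5) w=1
  (1,3) w=2
  (1,4) w=2
  (2,4) w=4
  (1,2) w=5
  (2,3) w=6
  (2,5) w=7
  (3,4) w=7
  (1,5) w=8

Add edge (3,5) w=1 -- no cycle. Running total: 1
Add edge (1,3) w=2 -- no cycle. Running total: 3
Add edge (1,4) w=2 -- no cycle. Running total: 5
Add edge (2,4) w=4 -- no cycle. Running total: 9

MST edges: (3,5,w=1), (1,3,w=2), (1,4,w=2), (2,4,w=4)
Total MST weight: 1 + 2 + 2 + 4 = 9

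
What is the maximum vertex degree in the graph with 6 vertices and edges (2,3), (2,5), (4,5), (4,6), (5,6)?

Step 1: Count edges incident to each vertex:
  deg(1) = 0 (neighbors: none)
  deg(2) = 2 (neighbors: 3, 5)
  deg(3) = 1 (neighbors: 2)
  deg(4) = 2 (neighbors: 5, 6)
  deg(5) = 3 (neighbors: 2, 4, 6)
  deg(6) = 2 (neighbors: 4, 5)

Step 2: Find maximum:
  max(0, 2, 1, 2, 3, 2) = 3 (vertex 5)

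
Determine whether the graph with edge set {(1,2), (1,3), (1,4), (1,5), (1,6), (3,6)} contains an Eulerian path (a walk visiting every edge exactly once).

Step 1: Find the degree of each vertex:
  deg(1) = 5
  deg(2) = 1
  deg(3) = 2
  deg(4) = 1
  deg(5) = 1
  deg(6) = 2

Step 2: Count vertices with odd degree:
  Odd-degree vertices: 1, 2, 4, 5 (4 total)

Step 3: Apply Euler's theorem:
  - Eulerian circuit exists iff graph is connected and all vertices have even degree
  - Eulerian path exists iff graph is connected and has 0 or 2 odd-degree vertices

Graph has 4 odd-degree vertices (need 0 or 2).
Neither Eulerian path nor Eulerian circuit exists.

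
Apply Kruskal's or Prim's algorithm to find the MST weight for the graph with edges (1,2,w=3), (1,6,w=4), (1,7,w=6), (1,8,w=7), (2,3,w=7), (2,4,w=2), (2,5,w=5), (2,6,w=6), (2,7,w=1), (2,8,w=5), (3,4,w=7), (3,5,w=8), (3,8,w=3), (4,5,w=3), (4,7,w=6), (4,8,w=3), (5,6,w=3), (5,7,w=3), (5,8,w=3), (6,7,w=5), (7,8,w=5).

Apply Kruskal's algorithm (sort edges by weight, add if no cycle):

Sorted edges by weight:
  (2,7) w=1
  (2,4) w=2
  (1,2) w=3
  (3,8) w=3
  (4,5) w=3
  (4,8) w=3
  (5,6) w=3
  (5,7) w=3
  (5,8) w=3
  (1,6) w=4
  (2,8) w=5
  (2,5) w=5
  (6,7) w=5
  (7,8) w=5
  (1,7) w=6
  (2,6) w=6
  (4,7) w=6
  (1,8) w=7
  (2,3) w=7
  (3,4) w=7
  (3,5) w=8

Add edge (2,7) w=1 -- no cycle. Running total: 1
Add edge (2,4) w=2 -- no cycle. Running total: 3
Add edge (1,2) w=3 -- no cycle. Running total: 6
Add edge (3,8) w=3 -- no cycle. Running total: 9
Add edge (4,5) w=3 -- no cycle. Running total: 12
Add edge (4,8) w=3 -- no cycle. Running total: 15
Add edge (5,6) w=3 -- no cycle. Running total: 18

MST edges: (2,7,w=1), (2,4,w=2), (1,2,w=3), (3,8,w=3), (4,5,w=3), (4,8,w=3), (5,6,w=3)
Total MST weight: 1 + 2 + 3 + 3 + 3 + 3 + 3 = 18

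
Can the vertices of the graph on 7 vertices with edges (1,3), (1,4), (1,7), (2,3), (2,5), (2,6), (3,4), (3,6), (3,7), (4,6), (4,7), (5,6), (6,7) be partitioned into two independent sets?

Step 1: Attempt 2-coloring using BFS:
  Start at vertex 1, assign color 0
  Color vertex 3 with color 1 (neighbor of 1)
  Color vertex 4 with color 1 (neighbor of 1)
  Color vertex 7 with color 1 (neighbor of 1)
  Color vertex 2 with color 0 (neighbor of 3)

Step 2: Conflict found! Vertices 3 and 4 are adjacent but have the same color.
This means the graph contains an odd cycle.

The graph is NOT bipartite.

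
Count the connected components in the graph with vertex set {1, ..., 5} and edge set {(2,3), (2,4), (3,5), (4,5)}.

Step 1: Build adjacency list from edges:
  1: (none)
  2: 3, 4
  3: 2, 5
  4: 2, 5
  5: 3, 4

Step 2: Run BFS/DFS from vertex 1:
  Visited: {1}
  Reached 1 of 5 vertices

Step 3: Only 1 of 5 vertices reached. Graph is disconnected.
Connected components: {1}, {2, 3, 4, 5}
Number of connected components: 2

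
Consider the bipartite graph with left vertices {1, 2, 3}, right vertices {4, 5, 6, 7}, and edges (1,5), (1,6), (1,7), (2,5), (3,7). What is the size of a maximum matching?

Step 1: List the neighbors of each left vertex:
  1: 5, 6, 7
  2: 5
  3: 7

Step 2: Greedily match left vertices, then look for augmenting paths:
  Match 1 -- 6
  Match 2 -- 5
  Match 3 -- 7
  No augmenting path remains.

Step 3: Verify this is maximum:
  Matching size 3 = min(|L|, |R|) = min(3, 4), which is an upper bound, so this matching is maximum.

Maximum matching: {(1,6), (2,5), (3,7)}
Size: 3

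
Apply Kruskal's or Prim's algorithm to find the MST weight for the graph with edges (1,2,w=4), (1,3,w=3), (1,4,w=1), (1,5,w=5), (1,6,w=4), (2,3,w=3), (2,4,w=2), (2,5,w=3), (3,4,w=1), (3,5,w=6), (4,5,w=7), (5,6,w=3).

Apply Kruskal's algorithm (sort edges by weight, add if no cycle):

Sorted edges by weight:
  (1,4) w=1
  (3,4) w=1
  (2,4) w=2
  (1,3) w=3
  (2,3) w=3
  (2,5) w=3
  (5,6) w=3
  (1,2) w=4
  (1,6) w=4
  (1,5) w=5
  (3,5) w=6
  (4,5) w=7

Add edge (1,4) w=1 -- no cycle. Running total: 1
Add edge (3,4) w=1 -- no cycle. Running total: 2
Add edge (2,4) w=2 -- no cycle. Running total: 4
Skip edge (1,3) w=3 -- would create cycle
Skip edge (2,3) w=3 -- would create cycle
Add edge (2,5) w=3 -- no cycle. Running total: 7
Add edge (5,6) w=3 -- no cycle. Running total: 10

MST edges: (1,4,w=1), (3,4,w=1), (2,4,w=2), (2,5,w=3), (5,6,w=3)
Total MST weight: 1 + 1 + 2 + 3 + 3 = 10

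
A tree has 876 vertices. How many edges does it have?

A tree on n vertices always has exactly n - 1 edges.
For n = 876: edges = 876 - 1 = 875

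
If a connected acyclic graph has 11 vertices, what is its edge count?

A tree on n vertices always has exactly n - 1 edges.
For n = 11: edges = 11 - 1 = 10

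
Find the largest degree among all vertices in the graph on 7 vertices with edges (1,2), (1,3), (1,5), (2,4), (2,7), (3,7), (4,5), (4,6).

Step 1: Count edges incident to each vertex:
  deg(1) = 3 (neighbors: 2, 3, 5)
  deg(2) = 3 (neighbors: 1, 4, 7)
  deg(3) = 2 (neighbors: 1, 7)
  deg(4) = 3 (neighbors: 2, 5, 6)
  deg(5) = 2 (neighbors: 1, 4)
  deg(6) = 1 (neighbors: 4)
  deg(7) = 2 (neighbors: 2, 3)

Step 2: Find maximum:
  max(3, 3, 2, 3, 2, 1, 2) = 3 (vertex 1)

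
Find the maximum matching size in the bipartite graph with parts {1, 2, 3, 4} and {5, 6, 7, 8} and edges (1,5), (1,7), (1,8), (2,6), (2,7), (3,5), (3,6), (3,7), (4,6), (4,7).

Step 1: List the neighbors of each left vertex:
  1: 5, 7, 8
  2: 6, 7
  3: 5, 6, 7
  4: 6, 7

Step 2: Greedily match left vertices, then look for augmenting paths:
  Match 1 -- 8
  Match 2 -- 6
  Match 3 -- 5
  Match 4 -- 7
  No augmenting path remains.

Step 3: Verify this is maximum:
  Matching size 4 = min(|L|, |R|) = min(4, 4), which is an upper bound, so this matching is maximum.

Maximum matching: {(1,8), (2,6), (3,5), (4,7)}
Size: 4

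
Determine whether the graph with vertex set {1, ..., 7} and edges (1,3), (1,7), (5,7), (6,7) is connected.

Step 1: Build adjacency list from edges:
  1: 3, 7
  2: (none)
  3: 1
  4: (none)
  5: 7
  6: 7
  7: 1, 5, 6

Step 2: Run BFS/DFS from vertex 1:
  Visited: {1, 3, 7, 5, 6}
  Reached 5 of 7 vertices

Step 3: Only 5 of 7 vertices reached. Graph is disconnected.
Connected components: {1, 3, 5, 6, 7}, {2}, {4}
Answer: No, the graph is not connected (3 components).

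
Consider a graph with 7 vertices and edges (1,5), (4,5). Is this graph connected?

Step 1: Build adjacency list from edges:
  1: 5
  2: (none)
  3: (none)
  4: 5
  5: 1, 4
  6: (none)
  7: (none)

Step 2: Run BFS/DFS from vertex 1:
  Visited: {1, 5, 4}
  Reached 3 of 7 vertices

Step 3: Only 3 of 7 vertices reached. Graph is disconnected.
Connected components: {1, 4, 5}, {2}, {3}, {6}, {7}
Answer: No, the graph is not connected (5 components).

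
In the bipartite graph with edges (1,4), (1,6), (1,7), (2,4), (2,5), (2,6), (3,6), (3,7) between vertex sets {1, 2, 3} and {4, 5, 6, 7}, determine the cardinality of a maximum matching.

Step 1: List the neighbors of each left vertex:
  1: 4, 6, 7
  2: 4, 5, 6
  3: 6, 7

Step 2: Greedily match left vertices, then look for augmenting paths:
  Match 1 -- 4
  Match 2 -- 5
  Match 3 -- 6
  No augmenting path remains.

Step 3: Verify this is maximum:
  Matching size 3 = min(|L|, |R|) = min(3, 4), which is an upper bound, so this matching is maximum.

Maximum matching: {(1,4), (2,5), (3,6)}
Size: 3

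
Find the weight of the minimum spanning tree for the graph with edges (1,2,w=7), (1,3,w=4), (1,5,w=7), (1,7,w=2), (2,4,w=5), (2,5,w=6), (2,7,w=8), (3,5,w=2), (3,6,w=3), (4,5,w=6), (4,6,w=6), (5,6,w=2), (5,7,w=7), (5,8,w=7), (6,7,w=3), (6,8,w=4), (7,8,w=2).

Apply Kruskal's algorithm (sort edges by weight, add if no cycle):

Sorted edges by weight:
  (1,7) w=2
  (3,5) w=2
  (5,6) w=2
  (7,8) w=2
  (3,6) w=3
  (6,7) w=3
  (1,3) w=4
  (6,8) w=4
  (2,4) w=5
  (2,5) w=6
  (4,5) w=6
  (4,6) w=6
  (1,2) w=7
  (1,5) w=7
  (5,8) w=7
  (5,7) w=7
  (2,7) w=8

Add edge (1,7) w=2 -- no cycle. Running total: 2
Add edge (3,5) w=2 -- no cycle. Running total: 4
Add edge (5,6) w=2 -- no cycle. Running total: 6
Add edge (7,8) w=2 -- no cycle. Running total: 8
Skip edge (3,6) w=3 -- would create cycle
Add edge (6,7) w=3 -- no cycle. Running total: 11
Skip edge (1,3) w=4 -- would create cycle
Skip edge (6,8) w=4 -- would create cycle
Add edge (2,4) w=5 -- no cycle. Running total: 16
Add edge (2,5) w=6 -- no cycle. Running total: 22

MST edges: (1,7,w=2), (3,5,w=2), (5,6,w=2), (7,8,w=2), (6,7,w=3), (2,4,w=5), (2,5,w=6)
Total MST weight: 2 + 2 + 2 + 2 + 3 + 5 + 6 = 22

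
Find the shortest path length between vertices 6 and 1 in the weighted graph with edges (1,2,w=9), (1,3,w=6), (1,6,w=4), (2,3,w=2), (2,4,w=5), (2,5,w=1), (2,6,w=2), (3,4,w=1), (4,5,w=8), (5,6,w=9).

Step 1: Build adjacency list with weights:
  1: 2(w=9), 3(w=6), 6(w=4)
  2: 1(w=9), 3(w=2), 4(w=5), 5(w=1), 6(w=2)
  3: 1(w=6), 2(w=2), 4(w=1)
  4: 2(w=5), 3(w=1), 5(w=8)
  5: 2(w=1), 4(w=8), 6(w=9)
  6: 1(w=4), 2(w=2), 5(w=9)

Step 2: Apply Dijkstra's algorithm from vertex 6:
  Visit vertex 6 (distance=0)
    Update dist[1] = 4
    Update dist[2] = 2
    Update dist[5] = 9
  Visit vertex 2 (distance=2)
    Update dist[3] = 4
    Update dist[4] = 7
    Update dist[5] = 3
  Visit vertex 5 (distance=3)
  Visit vertex 1 (distance=4)

Step 3: Shortest path: 6 -> 1
Total weight: 4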